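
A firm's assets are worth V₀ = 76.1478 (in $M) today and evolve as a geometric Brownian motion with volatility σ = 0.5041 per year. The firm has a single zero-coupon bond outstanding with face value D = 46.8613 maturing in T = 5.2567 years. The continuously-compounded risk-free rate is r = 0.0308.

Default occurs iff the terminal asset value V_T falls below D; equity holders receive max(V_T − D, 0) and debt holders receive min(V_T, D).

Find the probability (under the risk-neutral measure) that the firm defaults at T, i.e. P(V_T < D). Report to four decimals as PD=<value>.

PD=0.5071

d₁ = [ln(V₀/D) + (r + σ²/2)T] / (σ√T)
   = [ln(76.1478/46.8613) + (0.0308 + 0.5·0.5041²)·5.2567] / (0.5041·√5.2567)
   = [0.485484 + 0.829814] / 1.155775 = 1.138023
d₂ = d₁ − σ√T = 1.138023 − 1.155775 = -0.017752
risk-neutral PD = N(−d₂) = N(0.017752) = 0.507082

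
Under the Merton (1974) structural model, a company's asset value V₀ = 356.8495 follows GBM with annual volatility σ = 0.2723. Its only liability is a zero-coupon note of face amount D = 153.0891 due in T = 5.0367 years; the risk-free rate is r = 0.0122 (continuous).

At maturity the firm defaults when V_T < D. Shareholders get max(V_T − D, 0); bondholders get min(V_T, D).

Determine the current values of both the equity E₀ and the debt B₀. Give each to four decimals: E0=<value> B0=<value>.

E0=216.9419 B0=139.9076

d₁ = [ln(V₀/D) + (r + σ²/2)T] / (σ√T)
   = [ln(356.8495/153.0891) + (0.0122 + 0.5·0.2723²)·5.0367] / (0.2723·√5.0367)
   = [0.846294 + 0.248177] / 0.611112 = 1.790950
d₂ = d₁ − σ√T = 1.790950 − 0.611112 = 1.179838
N(d₁) = 0.963349,  N(d₂) = 0.880968,  e^(−rT) = 0.940402
E₀ = V₀·N(d₁) − D·e^(−rT)·N(d₂)
   = 356.8495·0.963349 − 153.0891·0.940402·0.880968 = 216.941941
B₀ = V₀ − E₀ = 356.8495 − 216.941941 = 139.907559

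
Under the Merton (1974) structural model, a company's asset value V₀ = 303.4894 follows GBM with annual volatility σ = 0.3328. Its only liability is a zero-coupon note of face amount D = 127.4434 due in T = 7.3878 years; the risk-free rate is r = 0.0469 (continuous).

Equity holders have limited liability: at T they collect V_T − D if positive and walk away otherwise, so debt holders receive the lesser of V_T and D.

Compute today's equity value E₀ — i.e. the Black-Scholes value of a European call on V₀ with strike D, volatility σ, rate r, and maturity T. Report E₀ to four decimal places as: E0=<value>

d₁ = [ln(V₀/D) + (r + σ²/2)T] / (σ√T)
   = [ln(303.4894/127.4434) + (0.0469 + 0.5·0.3328²)·7.3878] / (0.3328·√7.3878)
   = [0.867674 + 0.755609] / 0.904567 = 1.794541
d₂ = d₁ − σ√T = 1.794541 − 0.904567 = 0.889974
N(d₁) = 0.963637,  N(d₂) = 0.813260,  e^(−rT) = 0.707167
E₀ = V₀·N(d₁) − D·e^(−rT)·N(d₂)
   = 303.4894·0.963637 − 127.4434·0.707167·0.813260 = 219.159385

E0=219.1594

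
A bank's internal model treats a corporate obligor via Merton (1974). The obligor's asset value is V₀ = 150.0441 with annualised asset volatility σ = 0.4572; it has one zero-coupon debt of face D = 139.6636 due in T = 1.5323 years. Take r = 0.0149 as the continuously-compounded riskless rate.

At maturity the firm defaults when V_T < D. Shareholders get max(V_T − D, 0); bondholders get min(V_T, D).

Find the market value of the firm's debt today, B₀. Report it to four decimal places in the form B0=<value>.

B0=110.9227

d₁ = [ln(V₀/D) + (r + σ²/2)T] / (σ√T)
   = [ln(150.0441/139.6636) + (0.0149 + 0.5·0.4572²)·1.5323] / (0.4572·√1.5323)
   = [0.071693 + 0.182981] / 0.565950 = 0.449993
d₂ = d₁ − σ√T = 0.449993 − 0.565950 = -0.115957
N(d₁) = 0.673642,  N(d₂) = 0.453843,  e^(−rT) = 0.977427
E₀ = V₀·N(d₁) − D·e^(−rT)·N(d₂)
   = 150.0441·0.673642 − 139.6636·0.977427·0.453843 = 39.121433
B₀ = V₀ − E₀ = 150.0441 − 39.121433 = 110.922667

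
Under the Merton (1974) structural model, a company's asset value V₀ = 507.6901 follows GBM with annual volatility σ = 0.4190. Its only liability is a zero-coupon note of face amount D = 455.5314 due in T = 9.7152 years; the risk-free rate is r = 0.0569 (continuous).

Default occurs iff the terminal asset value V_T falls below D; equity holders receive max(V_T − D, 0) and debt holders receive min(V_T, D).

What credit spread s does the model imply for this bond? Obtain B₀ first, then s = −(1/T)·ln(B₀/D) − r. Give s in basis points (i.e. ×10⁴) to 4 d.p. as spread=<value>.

d₁ = [ln(V₀/D) + (r + σ²/2)T] / (σ√T)
   = [ln(507.6901/455.5314) + (0.0569 + 0.5·0.4190²)·9.7152] / (0.4190·√9.7152)
   = [0.108407 + 1.405600] / 1.305990 = 1.159279
d₂ = d₁ − σ√T = 1.159279 − 1.305990 = -0.146711
N(d₁) = 0.876829,  N(d₂) = 0.441680,  e^(−rT) = 0.575340
E₀ = V₀·N(d₁) − D·e^(−rT)·N(d₂)
   = 507.6901·0.876829 − 455.5314·0.575340·0.441680 = 329.399471
B₀ = V₀ − E₀ = 507.6901 − 329.399471 = 178.290629
spread = −(1/T)·ln(B₀/D) − r = −(1/9.7152)·ln(178.290629/455.5314) − 0.0569 = 0.03965485
in basis points: 0.03965485 × 10⁴ = 396.5485 bp

spread=396.5485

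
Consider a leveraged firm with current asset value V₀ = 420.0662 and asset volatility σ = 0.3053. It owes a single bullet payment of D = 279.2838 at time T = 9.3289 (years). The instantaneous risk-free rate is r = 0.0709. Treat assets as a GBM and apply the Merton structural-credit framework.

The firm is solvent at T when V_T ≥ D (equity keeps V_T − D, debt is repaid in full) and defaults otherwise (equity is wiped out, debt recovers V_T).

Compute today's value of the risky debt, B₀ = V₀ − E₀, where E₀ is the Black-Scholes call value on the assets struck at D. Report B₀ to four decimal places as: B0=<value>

B0=130.8029

d₁ = [ln(V₀/D) + (r + σ²/2)T] / (σ√T)
   = [ln(420.0662/279.2838) + (0.0709 + 0.5·0.3053²)·9.3289] / (0.3053·√9.3289)
   = [0.408184 + 1.096183] / 0.932485 = 1.613288
d₂ = d₁ − σ√T = 1.613288 − 0.932485 = 0.680803
N(d₁) = 0.946659,  N(d₂) = 0.752002,  e^(−rT) = 0.516118
E₀ = V₀·N(d₁) − D·e^(−rT)·N(d₂)
   = 420.0662·0.946659 − 279.2838·0.516118·0.752002 = 289.263272
B₀ = V₀ − E₀ = 420.0662 − 289.263272 = 130.802928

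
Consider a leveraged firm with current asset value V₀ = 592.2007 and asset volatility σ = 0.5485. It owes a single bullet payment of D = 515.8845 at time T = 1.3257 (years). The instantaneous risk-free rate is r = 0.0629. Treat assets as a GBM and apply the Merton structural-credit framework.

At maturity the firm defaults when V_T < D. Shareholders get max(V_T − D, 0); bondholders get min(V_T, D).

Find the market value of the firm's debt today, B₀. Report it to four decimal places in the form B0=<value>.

d₁ = [ln(V₀/D) + (r + σ²/2)T] / (σ√T)
   = [ln(592.2007/515.8845) + (0.0629 + 0.5·0.5485²)·1.3257] / (0.5485·√1.3257)
   = [0.137963 + 0.282806] / 0.631538 = 0.666261
d₂ = d₁ − σ√T = 0.666261 − 0.631538 = 0.034724
N(d₁) = 0.747378,  N(d₂) = 0.513850,  e^(−rT) = 0.919995
E₀ = V₀·N(d₁) − D·e^(−rT)·N(d₂)
   = 592.2007·0.747378 − 515.8845·0.919995·0.513850 = 198.718704
B₀ = V₀ − E₀ = 592.2007 − 198.718704 = 393.481996

B0=393.4820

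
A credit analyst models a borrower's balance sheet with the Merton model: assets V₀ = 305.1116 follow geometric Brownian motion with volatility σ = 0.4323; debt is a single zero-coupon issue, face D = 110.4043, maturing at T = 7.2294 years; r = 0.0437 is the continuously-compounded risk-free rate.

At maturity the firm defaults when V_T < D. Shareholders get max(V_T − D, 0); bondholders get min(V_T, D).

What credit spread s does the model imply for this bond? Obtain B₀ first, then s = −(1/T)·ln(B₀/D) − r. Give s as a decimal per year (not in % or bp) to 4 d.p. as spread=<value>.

d₁ = [ln(V₀/D) + (r + σ²/2)T] / (σ√T)
   = [ln(305.1116/110.4043) + (0.0437 + 0.5·0.4323²)·7.2294] / (0.4323·√7.2294)
   = [1.016529 + 0.991452] / 1.162349 = 1.727520
d₂ = d₁ − σ√T = 1.727520 − 1.162349 = 0.565172
N(d₁) = 0.957963,  N(d₂) = 0.714021,  e^(−rT) = 0.729114
E₀ = V₀·N(d₁) − D·e^(−rT)·N(d₂)
   = 305.1116·0.957963 − 110.4043·0.729114·0.714021 = 234.808740
B₀ = V₀ − E₀ = 305.1116 − 234.808740 = 70.302860
spread = −(1/T)·ln(B₀/D) − r = −(1/7.2294)·ln(70.302860/110.4043) − 0.0437 = 0.01873071

spread=0.0187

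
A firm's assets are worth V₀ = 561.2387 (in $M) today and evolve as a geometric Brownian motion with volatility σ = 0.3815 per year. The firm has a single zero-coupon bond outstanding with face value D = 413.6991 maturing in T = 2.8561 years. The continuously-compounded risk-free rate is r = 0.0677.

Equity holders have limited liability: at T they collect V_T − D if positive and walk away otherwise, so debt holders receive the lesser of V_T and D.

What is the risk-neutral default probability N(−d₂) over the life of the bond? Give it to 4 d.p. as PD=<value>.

d₁ = [ln(V₀/D) + (r + σ²/2)T] / (σ√T)
   = [ln(561.2387/413.6991) + (0.0677 + 0.5·0.3815²)·2.8561] / (0.3815·√2.8561)
   = [0.305007 + 0.401200] / 0.644735 = 1.095345
d₂ = d₁ − σ√T = 1.095345 − 0.644735 = 0.450610
risk-neutral PD = N(−d₂) = N(-0.450610) = 0.326135

PD=0.3261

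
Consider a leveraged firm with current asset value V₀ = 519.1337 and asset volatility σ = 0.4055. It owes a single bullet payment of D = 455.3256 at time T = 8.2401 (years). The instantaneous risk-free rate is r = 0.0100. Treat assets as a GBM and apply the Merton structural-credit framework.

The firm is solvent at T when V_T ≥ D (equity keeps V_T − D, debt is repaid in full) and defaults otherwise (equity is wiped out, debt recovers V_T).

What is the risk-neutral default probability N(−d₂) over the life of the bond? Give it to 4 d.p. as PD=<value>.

d₁ = [ln(V₀/D) + (r + σ²/2)T] / (σ√T)
   = [ln(519.1337/455.3256) + (0.0100 + 0.5·0.4055²)·8.2401] / (0.4055·√8.2401)
   = [0.131149 + 0.759862] / 1.164011 = 0.765466
d₂ = d₁ − σ√T = 0.765466 − 1.164011 = -0.398545
risk-neutral PD = N(−d₂) = N(0.398545) = 0.654886

PD=0.6549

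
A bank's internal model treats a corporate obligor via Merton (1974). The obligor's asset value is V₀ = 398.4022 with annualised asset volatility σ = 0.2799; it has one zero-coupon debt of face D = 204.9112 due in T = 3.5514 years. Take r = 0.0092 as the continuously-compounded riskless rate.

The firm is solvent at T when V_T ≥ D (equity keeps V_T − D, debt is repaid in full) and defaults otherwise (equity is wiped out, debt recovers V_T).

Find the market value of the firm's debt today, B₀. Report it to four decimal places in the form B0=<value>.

B0=192.0433

d₁ = [ln(V₀/D) + (r + σ²/2)T] / (σ√T)
   = [ln(398.4022/204.9112) + (0.0092 + 0.5·0.2799²)·3.5514] / (0.2799·√3.5514)
   = [0.664885 + 0.171788] / 0.527476 = 1.586183
d₂ = d₁ − σ√T = 1.586183 − 0.527476 = 1.058707
N(d₁) = 0.943651,  N(d₂) = 0.855133,  e^(−rT) = 0.967855
E₀ = V₀·N(d₁) − D·e^(−rT)·N(d₂)
   = 398.4022·0.943651 − 204.9112·0.967855·0.855133 = 206.358899
B₀ = V₀ − E₀ = 398.4022 − 206.358899 = 192.043301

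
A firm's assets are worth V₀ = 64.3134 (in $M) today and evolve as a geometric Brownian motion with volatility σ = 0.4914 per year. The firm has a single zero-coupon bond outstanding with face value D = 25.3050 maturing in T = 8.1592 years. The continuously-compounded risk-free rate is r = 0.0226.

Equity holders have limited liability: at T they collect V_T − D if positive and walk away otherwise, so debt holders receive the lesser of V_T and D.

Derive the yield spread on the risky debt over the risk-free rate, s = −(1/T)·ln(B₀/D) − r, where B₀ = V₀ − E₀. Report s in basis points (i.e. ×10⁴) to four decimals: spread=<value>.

spread=364.8188

d₁ = [ln(V₀/D) + (r + σ²/2)T] / (σ√T)
   = [ln(64.3134/25.3050) + (0.0226 + 0.5·0.4914²)·8.1592] / (0.4914·√8.1592)
   = [0.932766 + 1.169515] / 1.403650 = 1.497724
d₂ = d₁ − σ√T = 1.497724 − 1.403650 = 0.094074
N(d₁) = 0.932898,  N(d₂) = 0.537475,  e^(−rT) = 0.831605
E₀ = V₀·N(d₁) − D·e^(−rT)·N(d₂)
   = 64.3134·0.932898 − 25.3050·0.831605·0.537475 = 48.687323
B₀ = V₀ − E₀ = 64.3134 − 48.687323 = 15.626077
spread = −(1/T)·ln(B₀/D) − r = −(1/8.1592)·ln(15.626077/25.3050) − 0.0226 = 0.03648188
in basis points: 0.03648188 × 10⁴ = 364.8188 bp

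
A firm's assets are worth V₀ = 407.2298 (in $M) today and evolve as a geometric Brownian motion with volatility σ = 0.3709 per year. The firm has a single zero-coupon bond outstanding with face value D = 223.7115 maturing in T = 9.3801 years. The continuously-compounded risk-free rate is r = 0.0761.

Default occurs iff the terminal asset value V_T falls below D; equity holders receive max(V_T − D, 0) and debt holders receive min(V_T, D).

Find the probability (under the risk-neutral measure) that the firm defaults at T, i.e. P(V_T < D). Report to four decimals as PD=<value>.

d₁ = [ln(V₀/D) + (r + σ²/2)T] / (σ√T)
   = [ln(407.2298/223.7115) + (0.0761 + 0.5·0.3709²)·9.3801] / (0.3709·√9.3801)
   = [0.599020 + 1.359021] / 1.135954 = 1.723698
d₂ = d₁ − σ√T = 1.723698 − 1.135954 = 0.587745
risk-neutral PD = N(−d₂) = N(-0.587745) = 0.278352

PD=0.2784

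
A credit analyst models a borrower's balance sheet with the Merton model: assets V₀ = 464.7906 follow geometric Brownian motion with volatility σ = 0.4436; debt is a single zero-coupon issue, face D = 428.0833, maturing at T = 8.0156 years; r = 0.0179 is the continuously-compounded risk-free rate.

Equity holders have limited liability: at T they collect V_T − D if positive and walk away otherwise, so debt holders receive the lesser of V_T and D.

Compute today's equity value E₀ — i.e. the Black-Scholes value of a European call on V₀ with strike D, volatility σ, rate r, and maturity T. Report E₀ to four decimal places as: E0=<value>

d₁ = [ln(V₀/D) + (r + σ²/2)T] / (σ√T)
   = [ln(464.7906/428.0833) + (0.0179 + 0.5·0.4436²)·8.0156] / (0.4436·√8.0156)
   = [0.082269 + 0.932138] / 1.255913 = 0.807705
d₂ = d₁ − σ√T = 0.807705 − 1.255913 = -0.448208
N(d₁) = 0.790370,  N(d₂) = 0.327002,  e^(−rT) = 0.866339
E₀ = V₀·N(d₁) − D·e^(−rT)·N(d₂)
   = 464.7906·0.790370 − 428.0833·0.866339·0.327002 = 246.082966

E0=246.0830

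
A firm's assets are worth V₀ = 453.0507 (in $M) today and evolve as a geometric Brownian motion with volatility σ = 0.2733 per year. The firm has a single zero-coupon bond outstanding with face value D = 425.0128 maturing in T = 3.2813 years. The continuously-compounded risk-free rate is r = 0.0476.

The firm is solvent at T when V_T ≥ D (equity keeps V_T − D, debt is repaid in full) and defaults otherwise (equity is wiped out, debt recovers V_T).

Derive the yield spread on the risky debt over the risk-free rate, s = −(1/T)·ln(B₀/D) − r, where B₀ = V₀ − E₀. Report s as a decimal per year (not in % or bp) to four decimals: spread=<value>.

d₁ = [ln(V₀/D) + (r + σ²/2)T] / (σ√T)
   = [ln(453.0507/425.0128) + (0.0476 + 0.5·0.2733²)·3.2813] / (0.2733·√3.2813)
   = [0.063885 + 0.278735] / 0.495065 = 0.692069
d₂ = d₁ − σ√T = 0.692069 − 0.495065 = 0.197004
N(d₁) = 0.755553,  N(d₂) = 0.578088,  e^(−rT) = 0.855397
E₀ = V₀·N(d₁) − D·e^(−rT)·N(d₂)
   = 453.0507·0.755553 − 425.0128·0.855397·0.578088 = 132.137418
B₀ = V₀ − E₀ = 453.0507 − 132.137418 = 320.913282
spread = −(1/T)·ln(B₀/D) − r = −(1/3.2813)·ln(320.913282/425.0128) − 0.0476 = 0.03802105

spread=0.0380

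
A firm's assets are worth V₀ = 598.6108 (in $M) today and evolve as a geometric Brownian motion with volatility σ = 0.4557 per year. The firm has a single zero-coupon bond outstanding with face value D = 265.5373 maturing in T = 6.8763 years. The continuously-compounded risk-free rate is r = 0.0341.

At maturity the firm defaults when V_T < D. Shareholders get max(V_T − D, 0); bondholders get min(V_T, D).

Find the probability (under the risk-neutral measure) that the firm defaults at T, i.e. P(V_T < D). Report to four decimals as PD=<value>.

PD=0.3901

d₁ = [ln(V₀/D) + (r + σ²/2)T] / (σ√T)
   = [ln(598.6108/265.5373) + (0.0341 + 0.5·0.4557²)·6.8763] / (0.4557·√6.8763)
   = [0.812856 + 0.948457] / 1.194968 = 1.473941
d₂ = d₁ − σ√T = 1.473941 − 1.194968 = 0.278973
risk-neutral PD = N(−d₂) = N(-0.278973) = 0.390133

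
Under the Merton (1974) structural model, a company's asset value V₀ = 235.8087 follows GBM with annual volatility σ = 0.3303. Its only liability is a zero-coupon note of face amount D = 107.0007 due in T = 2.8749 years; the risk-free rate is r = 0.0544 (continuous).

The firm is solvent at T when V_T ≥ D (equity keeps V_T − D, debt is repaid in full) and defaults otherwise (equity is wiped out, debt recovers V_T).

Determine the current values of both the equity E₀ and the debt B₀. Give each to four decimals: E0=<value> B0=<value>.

E0=145.7956 B0=90.0131

d₁ = [ln(V₀/D) + (r + σ²/2)T] / (σ√T)
   = [ln(235.8087/107.0007) + (0.0544 + 0.5·0.3303²)·2.8749] / (0.3303·√2.8749)
   = [0.790186 + 0.313218] / 0.560041 = 1.970218
d₂ = d₁ − σ√T = 1.970218 − 0.560041 = 1.410177
N(d₁) = 0.975593,  N(d₂) = 0.920756,  e^(−rT) = 0.855222
E₀ = V₀·N(d₁) − D·e^(−rT)·N(d₂)
   = 235.8087·0.975593 − 107.0007·0.855222·0.920756 = 145.795610
B₀ = V₀ − E₀ = 235.8087 − 145.795610 = 90.013090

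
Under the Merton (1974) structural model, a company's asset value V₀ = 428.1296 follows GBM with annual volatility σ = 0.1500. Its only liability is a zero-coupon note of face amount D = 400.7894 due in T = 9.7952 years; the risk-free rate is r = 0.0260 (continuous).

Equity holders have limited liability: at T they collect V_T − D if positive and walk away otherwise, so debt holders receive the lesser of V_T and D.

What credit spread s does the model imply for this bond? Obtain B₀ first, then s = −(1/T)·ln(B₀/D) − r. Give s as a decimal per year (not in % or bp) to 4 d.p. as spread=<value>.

d₁ = [ln(V₀/D) + (r + σ²/2)T] / (σ√T)
   = [ln(428.1296/400.7894) + (0.0260 + 0.5·0.1500²)·9.7952] / (0.1500·√9.7952)
   = [0.065990 + 0.364871] / 0.469459 = 0.917782
d₂ = d₁ − σ√T = 0.917782 − 0.469459 = 0.448322
N(d₁) = 0.820633,  N(d₂) = 0.673040,  e^(−rT) = 0.775168
E₀ = V₀·N(d₁) − D·e^(−rT)·N(d₂)
   = 428.1296·0.820633 − 400.7894·0.775168·0.673040 = 142.238000
B₀ = V₀ − E₀ = 428.1296 − 142.238000 = 285.891600
spread = −(1/T)·ln(B₀/D) − r = −(1/9.7952)·ln(285.891600/400.7894) − 0.0260 = 0.00848867

spread=0.0085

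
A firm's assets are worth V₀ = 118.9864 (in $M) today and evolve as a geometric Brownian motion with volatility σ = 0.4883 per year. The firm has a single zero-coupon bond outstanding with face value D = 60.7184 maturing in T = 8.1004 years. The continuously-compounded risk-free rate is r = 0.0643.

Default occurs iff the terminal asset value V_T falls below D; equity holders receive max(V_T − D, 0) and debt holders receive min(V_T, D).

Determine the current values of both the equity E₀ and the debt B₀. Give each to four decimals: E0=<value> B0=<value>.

E0=91.4499 B0=27.5365

d₁ = [ln(V₀/D) + (r + σ²/2)T] / (σ√T)
   = [ln(118.9864/60.7184) + (0.0643 + 0.5·0.4883²)·8.1004] / (0.4883·√8.1004)
   = [0.672762 + 1.486573] / 1.389760 = 1.553746
d₂ = d₁ − σ√T = 1.553746 − 1.389760 = 0.163986
N(d₁) = 0.939878,  N(d₂) = 0.565129,  e^(−rT) = 0.594012
E₀ = V₀·N(d₁) − D·e^(−rT)·N(d₂)
   = 118.9864·0.939878 − 60.7184·0.594012·0.565129 = 91.449882
B₀ = V₀ − E₀ = 118.9864 − 91.449882 = 27.536518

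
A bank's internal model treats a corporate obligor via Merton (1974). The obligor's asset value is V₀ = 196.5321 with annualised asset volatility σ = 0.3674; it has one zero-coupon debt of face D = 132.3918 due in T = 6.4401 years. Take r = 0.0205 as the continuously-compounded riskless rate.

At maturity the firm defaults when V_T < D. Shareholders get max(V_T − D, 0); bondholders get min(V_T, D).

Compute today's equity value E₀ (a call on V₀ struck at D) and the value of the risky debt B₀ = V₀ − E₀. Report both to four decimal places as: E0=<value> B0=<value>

E0=104.2358 B0=92.2963

d₁ = [ln(V₀/D) + (r + σ²/2)T] / (σ√T)
   = [ln(196.5321/132.3918) + (0.0205 + 0.5·0.3674²)·6.4401] / (0.3674·√6.4401)
   = [0.395060 + 0.566673] / 0.932364 = 1.031500
d₂ = d₁ − σ√T = 1.031500 − 0.932364 = 0.099136
N(d₁) = 0.848847,  N(d₂) = 0.539485,  e^(−rT) = 0.876322
E₀ = V₀·N(d₁) − D·e^(−rT)·N(d₂)
   = 196.5321·0.848847 − 132.3918·0.876322·0.539485 = 104.235792
B₀ = V₀ − E₀ = 196.5321 − 104.235792 = 92.296308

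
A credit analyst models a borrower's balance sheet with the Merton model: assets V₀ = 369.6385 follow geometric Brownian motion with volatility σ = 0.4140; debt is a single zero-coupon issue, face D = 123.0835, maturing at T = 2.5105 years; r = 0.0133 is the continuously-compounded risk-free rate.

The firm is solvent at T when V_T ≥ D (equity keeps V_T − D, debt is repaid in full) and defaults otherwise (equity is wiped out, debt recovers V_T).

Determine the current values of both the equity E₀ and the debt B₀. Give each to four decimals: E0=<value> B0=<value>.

E0=252.8571 B0=116.7814

d₁ = [ln(V₀/D) + (r + σ²/2)T] / (σ√T)
   = [ln(369.6385/123.0835) + (0.0133 + 0.5·0.4140²)·2.5105] / (0.4140·√2.5105)
   = [1.099663 + 0.248534] / 0.655965 = 2.055289
d₂ = d₁ − σ√T = 2.055289 − 0.655965 = 1.399324
N(d₁) = 0.980074,  N(d₂) = 0.919142,  e^(−rT) = 0.967162
E₀ = V₀·N(d₁) − D·e^(−rT)·N(d₂)
   = 369.6385·0.980074 − 123.0835·0.967162·0.919142 = 252.857065
B₀ = V₀ − E₀ = 369.6385 − 252.857065 = 116.781435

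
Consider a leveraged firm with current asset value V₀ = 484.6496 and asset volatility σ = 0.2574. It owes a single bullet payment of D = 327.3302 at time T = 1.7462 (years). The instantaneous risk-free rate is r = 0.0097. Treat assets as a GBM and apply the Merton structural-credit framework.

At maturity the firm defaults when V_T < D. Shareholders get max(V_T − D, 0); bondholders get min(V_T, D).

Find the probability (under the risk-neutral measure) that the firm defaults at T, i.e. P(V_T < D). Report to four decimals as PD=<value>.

PD=0.1507

d₁ = [ln(V₀/D) + (r + σ²/2)T] / (σ√T)
   = [ln(484.6496/327.3302) + (0.0097 + 0.5·0.2574²)·1.7462] / (0.2574·√1.7462)
   = [0.392457 + 0.074785] / 0.340138 = 1.373682
d₂ = d₁ − σ√T = 1.373682 − 0.340138 = 1.033544
risk-neutral PD = N(−d₂) = N(-1.033544) = 0.150675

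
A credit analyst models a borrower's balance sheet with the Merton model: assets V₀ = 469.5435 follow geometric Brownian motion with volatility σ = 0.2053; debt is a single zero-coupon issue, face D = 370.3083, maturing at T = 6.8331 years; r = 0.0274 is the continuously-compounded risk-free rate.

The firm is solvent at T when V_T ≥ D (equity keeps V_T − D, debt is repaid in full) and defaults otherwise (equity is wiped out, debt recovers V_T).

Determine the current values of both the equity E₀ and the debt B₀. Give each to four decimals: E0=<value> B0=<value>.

E0=186.8175 B0=282.7260

d₁ = [ln(V₀/D) + (r + σ²/2)T] / (σ√T)
   = [ln(469.5435/370.3083) + (0.0274 + 0.5·0.2053²)·6.8331] / (0.2053·√6.8331)
   = [0.237425 + 0.331228] / 0.536658 = 1.059618
d₂ = d₁ − σ√T = 1.059618 − 0.536658 = 0.522960
N(d₁) = 0.855341,  N(d₂) = 0.699499,  e^(−rT) = 0.829256
E₀ = V₀·N(d₁) − D·e^(−rT)·N(d₂)
   = 469.5435·0.855341 − 370.3083·0.829256·0.699499 = 186.817457
B₀ = V₀ − E₀ = 469.5435 − 186.817457 = 282.726043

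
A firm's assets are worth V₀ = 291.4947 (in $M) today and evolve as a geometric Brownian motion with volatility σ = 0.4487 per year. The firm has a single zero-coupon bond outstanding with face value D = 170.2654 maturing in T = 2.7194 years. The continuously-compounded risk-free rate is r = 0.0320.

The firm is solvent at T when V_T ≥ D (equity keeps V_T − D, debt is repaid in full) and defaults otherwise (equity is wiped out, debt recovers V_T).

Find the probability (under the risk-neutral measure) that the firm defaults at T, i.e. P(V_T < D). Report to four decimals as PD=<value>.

PD=0.3177

d₁ = [ln(V₀/D) + (r + σ²/2)T] / (σ√T)
   = [ln(291.4947/170.2654) + (0.0320 + 0.5·0.4487²)·2.7194] / (0.4487·√2.7194)
   = [0.537663 + 0.360771] / 0.739933 = 1.214211
d₂ = d₁ − σ√T = 1.214211 − 0.739933 = 0.474277
risk-neutral PD = N(−d₂) = N(-0.474277) = 0.317651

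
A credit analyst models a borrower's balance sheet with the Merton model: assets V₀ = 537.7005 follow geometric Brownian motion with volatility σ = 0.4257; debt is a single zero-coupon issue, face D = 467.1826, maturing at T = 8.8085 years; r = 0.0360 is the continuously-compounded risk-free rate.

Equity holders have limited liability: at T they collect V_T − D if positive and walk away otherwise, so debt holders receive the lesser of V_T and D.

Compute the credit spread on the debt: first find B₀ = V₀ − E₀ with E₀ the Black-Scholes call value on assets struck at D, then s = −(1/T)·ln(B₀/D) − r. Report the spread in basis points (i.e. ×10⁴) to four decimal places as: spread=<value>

d₁ = [ln(V₀/D) + (r + σ²/2)T] / (σ√T)
   = [ln(537.7005/467.1826) + (0.0360 + 0.5·0.4257²)·8.8085] / (0.4257·√8.8085)
   = [0.140582 + 1.115246] / 1.263440 = 0.993975
d₂ = d₁ − σ√T = 0.993975 − 1.263440 = -0.269465
N(d₁) = 0.839882,  N(d₂) = 0.393786,  e^(−rT) = 0.728254
E₀ = V₀·N(d₁) − D·e^(−rT)·N(d₂)
   = 537.7005·0.839882 − 467.1826·0.728254·0.393786 = 317.628471
B₀ = V₀ − E₀ = 537.7005 − 317.628471 = 220.072029
spread = −(1/T)·ln(B₀/D) − r = −(1/8.8085)·ln(220.072029/467.1826) − 0.0360 = 0.04945896
in basis points: 0.04945896 × 10⁴ = 494.5896 bp

spread=494.5896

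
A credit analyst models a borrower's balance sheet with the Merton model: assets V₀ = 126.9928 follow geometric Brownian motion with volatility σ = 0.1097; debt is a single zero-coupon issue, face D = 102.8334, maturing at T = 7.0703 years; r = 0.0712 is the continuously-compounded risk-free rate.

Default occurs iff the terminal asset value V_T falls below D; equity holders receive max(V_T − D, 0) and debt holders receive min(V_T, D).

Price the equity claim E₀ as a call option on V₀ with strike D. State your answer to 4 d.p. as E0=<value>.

E0=64.8934

d₁ = [ln(V₀/D) + (r + σ²/2)T] / (σ√T)
   = [ln(126.9928/102.8334) + (0.0712 + 0.5·0.1097²)·7.0703] / (0.1097·√7.0703)
   = [0.211020 + 0.545948] / 0.291693 = 2.595087
d₂ = d₁ − σ√T = 2.595087 − 0.291693 = 2.303394
N(d₁) = 0.995272,  N(d₂) = 0.989372,  e^(−rT) = 0.604469
E₀ = V₀·N(d₁) − D·e^(−rT)·N(d₂)
   = 126.9928·0.995272 − 102.8334·0.604469·0.989372 = 64.893413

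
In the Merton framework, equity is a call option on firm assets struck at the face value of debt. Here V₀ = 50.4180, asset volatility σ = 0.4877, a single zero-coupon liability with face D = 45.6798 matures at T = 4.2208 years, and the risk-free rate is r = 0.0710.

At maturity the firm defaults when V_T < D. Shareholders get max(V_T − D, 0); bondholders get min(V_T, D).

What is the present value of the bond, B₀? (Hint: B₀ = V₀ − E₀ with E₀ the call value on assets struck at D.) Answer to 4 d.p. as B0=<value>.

d₁ = [ln(V₀/D) + (r + σ²/2)T] / (σ√T)
   = [ln(50.4180/45.6798) + (0.0710 + 0.5·0.4877²)·4.2208] / (0.4877·√4.2208)
   = [0.098692 + 0.801638] / 1.001959 = 0.898570
d₂ = d₁ − σ√T = 0.898570 − 1.001959 = -0.103390
N(d₁) = 0.815559,  N(d₂) = 0.458827,  e^(−rT) = 0.741058
E₀ = V₀·N(d₁) − D·e^(−rT)·N(d₂)
   = 50.4180·0.815559 − 45.6798·0.741058·0.458827 = 25.586941
B₀ = V₀ − E₀ = 50.4180 − 25.586941 = 24.831059

B0=24.8311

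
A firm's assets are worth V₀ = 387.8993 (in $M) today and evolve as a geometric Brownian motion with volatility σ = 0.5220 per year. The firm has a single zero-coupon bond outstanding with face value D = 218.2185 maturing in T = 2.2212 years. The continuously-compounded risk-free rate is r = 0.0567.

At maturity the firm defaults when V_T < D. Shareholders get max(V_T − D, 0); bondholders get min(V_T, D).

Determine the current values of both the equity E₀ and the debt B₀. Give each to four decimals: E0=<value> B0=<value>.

E0=215.8347 B0=172.0646

d₁ = [ln(V₀/D) + (r + σ²/2)T] / (σ√T)
   = [ln(387.8993/218.2185) + (0.0567 + 0.5·0.5220²)·2.2212] / (0.5220·√2.2212)
   = [0.575249 + 0.428563] / 0.777973 = 1.290292
d₂ = d₁ − σ√T = 1.290292 − 0.777973 = 0.512319
N(d₁) = 0.901525,  N(d₂) = 0.695786,  e^(−rT) = 0.881666
E₀ = V₀·N(d₁) − D·e^(−rT)·N(d₂)
   = 387.8993·0.901525 − 218.2185·0.881666·0.695786 = 215.834690
B₀ = V₀ − E₀ = 387.8993 − 215.834690 = 172.064610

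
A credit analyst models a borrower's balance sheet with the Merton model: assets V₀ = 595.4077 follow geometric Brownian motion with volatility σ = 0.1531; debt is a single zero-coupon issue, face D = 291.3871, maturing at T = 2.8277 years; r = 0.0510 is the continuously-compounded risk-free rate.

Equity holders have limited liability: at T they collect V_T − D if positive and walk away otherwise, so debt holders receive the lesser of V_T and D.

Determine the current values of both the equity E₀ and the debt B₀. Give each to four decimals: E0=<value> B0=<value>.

E0=343.1638 B0=252.2439

d₁ = [ln(V₀/D) + (r + σ²/2)T] / (σ√T)
   = [ln(595.4077/291.3871) + (0.0510 + 0.5·0.1531²)·2.8277] / (0.1531·√2.8277)
   = [0.714594 + 0.177353] / 0.257449 = 3.464551
d₂ = d₁ − σ√T = 3.464551 − 0.257449 = 3.207102
N(d₁) = 0.999734,  N(d₂) = 0.999330,  e^(−rT) = 0.865704
E₀ = V₀·N(d₁) − D·e^(−rT)·N(d₂)
   = 595.4077·0.999734 − 291.3871·0.865704·0.999330 = 343.163836
B₀ = V₀ − E₀ = 595.4077 − 343.163836 = 252.243864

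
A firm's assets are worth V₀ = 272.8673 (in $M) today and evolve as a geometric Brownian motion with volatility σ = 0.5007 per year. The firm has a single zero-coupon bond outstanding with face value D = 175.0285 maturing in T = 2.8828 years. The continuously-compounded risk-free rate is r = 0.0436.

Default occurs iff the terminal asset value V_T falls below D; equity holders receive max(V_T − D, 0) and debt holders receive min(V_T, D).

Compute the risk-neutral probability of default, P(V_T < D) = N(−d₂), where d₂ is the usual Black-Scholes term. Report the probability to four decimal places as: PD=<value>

PD=0.4032

d₁ = [ln(V₀/D) + (r + σ²/2)T] / (σ√T)
   = [ln(272.8673/175.0285) + (0.0436 + 0.5·0.5007²)·2.8828] / (0.5007·√2.8828)
   = [0.444037 + 0.487050] / 0.850129 = 1.095230
d₂ = d₁ − σ√T = 1.095230 − 0.850129 = 0.245101
risk-neutral PD = N(−d₂) = N(-0.245101) = 0.403189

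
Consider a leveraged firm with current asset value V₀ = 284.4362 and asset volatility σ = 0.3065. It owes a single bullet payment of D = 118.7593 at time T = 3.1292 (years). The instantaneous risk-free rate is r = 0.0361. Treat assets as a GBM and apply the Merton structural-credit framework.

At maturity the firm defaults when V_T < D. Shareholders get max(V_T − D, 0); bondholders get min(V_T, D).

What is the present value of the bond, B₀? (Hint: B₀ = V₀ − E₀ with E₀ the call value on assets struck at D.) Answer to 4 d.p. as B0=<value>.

d₁ = [ln(V₀/D) + (r + σ²/2)T] / (σ√T)
   = [ln(284.4362/118.7593) + (0.0361 + 0.5·0.3065²)·3.1292] / (0.3065·√3.1292)
   = [0.873410 + 0.259946] / 0.542185 = 2.090352
d₂ = d₁ − σ√T = 2.090352 − 0.542185 = 1.548167
N(d₁) = 0.981707,  N(d₂) = 0.939209,  e^(−rT) = 0.893183
E₀ = V₀·N(d₁) − D·e^(−rT)·N(d₂)
   = 284.4362·0.981707 − 118.7593·0.893183·0.939209 = 179.607557
B₀ = V₀ − E₀ = 284.4362 − 179.607557 = 104.828643

B0=104.8286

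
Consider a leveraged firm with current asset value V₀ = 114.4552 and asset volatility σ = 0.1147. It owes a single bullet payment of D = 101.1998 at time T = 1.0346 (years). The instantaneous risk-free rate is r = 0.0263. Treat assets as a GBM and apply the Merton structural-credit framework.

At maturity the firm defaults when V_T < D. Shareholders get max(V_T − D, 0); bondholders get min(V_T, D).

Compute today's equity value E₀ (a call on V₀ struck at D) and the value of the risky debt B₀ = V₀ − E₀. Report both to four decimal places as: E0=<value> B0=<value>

E0=16.5494 B0=97.9058

d₁ = [ln(V₀/D) + (r + σ²/2)T] / (σ√T)
   = [ln(114.4552/101.1998) + (0.0263 + 0.5·0.1147²)·1.0346] / (0.1147·√1.0346)
   = [0.123087 + 0.034016] / 0.116667 = 1.346582
d₂ = d₁ − σ√T = 1.346582 − 0.116667 = 1.229915
N(d₁) = 0.910943,  N(d₂) = 0.890636,  e^(−rT) = 0.973157
E₀ = V₀·N(d₁) − D·e^(−rT)·N(d₂)
   = 114.4552·0.910943 − 101.1998·0.973157·0.890636 = 16.549411
B₀ = V₀ − E₀ = 114.4552 − 16.549411 = 97.905789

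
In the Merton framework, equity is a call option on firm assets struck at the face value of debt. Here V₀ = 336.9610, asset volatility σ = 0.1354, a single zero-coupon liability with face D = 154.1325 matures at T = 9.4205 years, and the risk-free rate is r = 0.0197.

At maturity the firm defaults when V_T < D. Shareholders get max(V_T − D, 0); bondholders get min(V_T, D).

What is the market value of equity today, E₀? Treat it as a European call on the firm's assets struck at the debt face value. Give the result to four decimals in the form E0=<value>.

E0=209.2210

d₁ = [ln(V₀/D) + (r + σ²/2)T] / (σ√T)
   = [ln(336.9610/154.1325) + (0.0197 + 0.5·0.1354²)·9.4205] / (0.1354·√9.4205)
   = [0.782155 + 0.271938] / 0.415581 = 2.536430
d₂ = d₁ − σ√T = 2.536430 − 0.415581 = 2.120849
N(d₁) = 0.994401,  N(d₂) = 0.983033,  e^(−rT) = 0.830619
E₀ = V₀·N(d₁) − D·e^(−rT)·N(d₂)
   = 336.9610·0.994401 − 154.1325·0.830619·0.983033 = 209.221030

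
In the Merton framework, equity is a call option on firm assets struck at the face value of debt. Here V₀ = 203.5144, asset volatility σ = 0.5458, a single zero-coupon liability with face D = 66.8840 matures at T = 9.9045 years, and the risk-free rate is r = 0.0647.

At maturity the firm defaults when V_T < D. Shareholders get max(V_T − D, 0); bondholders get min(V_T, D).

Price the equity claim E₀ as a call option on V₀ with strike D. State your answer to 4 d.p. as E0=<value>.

E0=177.5072

d₁ = [ln(V₀/D) + (r + σ²/2)T] / (σ√T)
   = [ln(203.5144/66.8840) + (0.0647 + 0.5·0.5458²)·9.9045] / (0.5458·√9.9045)
   = [1.112777 + 2.116085] / 1.717710 = 1.879748
d₂ = d₁ − σ√T = 1.879748 − 1.717710 = 0.162038
N(d₁) = 0.969929,  N(d₂) = 0.564362,  e^(−rT) = 0.526860
E₀ = V₀·N(d₁) − D·e^(−rT)·N(d₂)
   = 203.5144·0.969929 − 66.8840·0.526860·0.564362 = 177.507213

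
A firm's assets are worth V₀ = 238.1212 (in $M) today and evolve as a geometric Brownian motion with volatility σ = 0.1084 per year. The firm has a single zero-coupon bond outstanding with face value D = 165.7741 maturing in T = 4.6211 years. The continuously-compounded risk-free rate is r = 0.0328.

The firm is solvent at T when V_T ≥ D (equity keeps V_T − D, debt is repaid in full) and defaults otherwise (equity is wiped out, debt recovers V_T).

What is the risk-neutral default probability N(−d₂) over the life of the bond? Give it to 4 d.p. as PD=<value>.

PD=0.0184

d₁ = [ln(V₀/D) + (r + σ²/2)T] / (σ√T)
   = [ln(238.1212/165.7741) + (0.0328 + 0.5·0.1084²)·4.6211] / (0.1084·√4.6211)
   = [0.362154 + 0.178722] / 0.233025 = 2.321111
d₂ = d₁ − σ√T = 2.321111 − 0.233025 = 2.088086
risk-neutral PD = N(−d₂) = N(-2.088086) = 0.018395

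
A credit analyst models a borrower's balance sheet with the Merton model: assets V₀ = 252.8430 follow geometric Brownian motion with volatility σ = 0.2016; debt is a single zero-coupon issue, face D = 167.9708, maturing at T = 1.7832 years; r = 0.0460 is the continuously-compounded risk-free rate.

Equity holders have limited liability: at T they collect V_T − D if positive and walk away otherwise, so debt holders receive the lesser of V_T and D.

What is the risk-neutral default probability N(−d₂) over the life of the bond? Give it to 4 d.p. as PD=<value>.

PD=0.0456

d₁ = [ln(V₀/D) + (r + σ²/2)T] / (σ√T)
   = [ln(252.8430/167.9708) + (0.0460 + 0.5·0.2016²)·1.7832] / (0.2016·√1.7832)
   = [0.408979 + 0.118264] / 0.269210 = 1.958484
d₂ = d₁ − σ√T = 1.958484 − 0.269210 = 1.689274
risk-neutral PD = N(−d₂) = N(-1.689274) = 0.045583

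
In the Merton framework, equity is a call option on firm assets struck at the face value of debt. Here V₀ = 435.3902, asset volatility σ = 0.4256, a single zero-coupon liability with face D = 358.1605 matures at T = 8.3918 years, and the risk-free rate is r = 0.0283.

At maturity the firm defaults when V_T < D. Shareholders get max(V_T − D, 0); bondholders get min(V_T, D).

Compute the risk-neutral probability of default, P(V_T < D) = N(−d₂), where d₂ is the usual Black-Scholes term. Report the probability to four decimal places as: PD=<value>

d₁ = [ln(V₀/D) + (r + σ²/2)T] / (σ√T)
   = [ln(435.3902/358.1605) + (0.0283 + 0.5·0.4256²)·8.3918] / (0.4256·√8.3918)
   = [0.195261 + 0.997514] / 1.232904 = 0.967452
d₂ = d₁ − σ√T = 0.967452 − 1.232904 = -0.265452
risk-neutral PD = N(−d₂) = N(0.265452) = 0.604669

PD=0.6047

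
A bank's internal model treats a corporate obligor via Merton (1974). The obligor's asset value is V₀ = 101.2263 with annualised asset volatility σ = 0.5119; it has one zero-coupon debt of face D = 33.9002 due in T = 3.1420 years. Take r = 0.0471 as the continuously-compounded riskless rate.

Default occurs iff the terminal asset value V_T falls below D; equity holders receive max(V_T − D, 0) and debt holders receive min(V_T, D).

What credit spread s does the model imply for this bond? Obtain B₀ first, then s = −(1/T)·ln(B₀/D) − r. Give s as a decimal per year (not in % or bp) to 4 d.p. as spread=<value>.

d₁ = [ln(V₀/D) + (r + σ²/2)T] / (σ√T)
   = [ln(101.2263/33.9002) + (0.0471 + 0.5·0.5119²)·3.1420] / (0.5119·√3.1420)
   = [1.093938 + 0.559656] / 0.907378 = 1.822386
d₂ = d₁ − σ√T = 1.822386 − 0.907378 = 0.915008
N(d₁) = 0.965802,  N(d₂) = 0.819906,  e^(−rT) = 0.862441
E₀ = V₀·N(d₁) − D·e^(−rT)·N(d₂)
   = 101.2263·0.965802 − 33.9002·0.862441·0.819906 = 73.792996
B₀ = V₀ − E₀ = 101.2263 − 73.792996 = 27.433304
spread = −(1/T)·ln(B₀/D) − r = −(1/3.1420)·ln(27.433304/33.9002) − 0.0471 = 0.02026574

spread=0.0203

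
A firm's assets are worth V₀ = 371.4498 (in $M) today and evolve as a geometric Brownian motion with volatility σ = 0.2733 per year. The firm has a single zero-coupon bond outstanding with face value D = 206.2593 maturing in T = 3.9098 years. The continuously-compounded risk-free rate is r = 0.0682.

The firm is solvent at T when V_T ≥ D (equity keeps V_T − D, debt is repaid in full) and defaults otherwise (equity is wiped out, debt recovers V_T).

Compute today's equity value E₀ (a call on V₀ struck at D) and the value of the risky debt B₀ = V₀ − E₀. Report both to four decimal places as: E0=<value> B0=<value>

d₁ = [ln(V₀/D) + (r + σ²/2)T] / (σ√T)
   = [ln(371.4498/206.2593) + (0.0682 + 0.5·0.2733²)·3.9098] / (0.2733·√3.9098)
   = [0.588280 + 0.412665] / 0.540402 = 1.852223
d₂ = d₁ − σ√T = 1.852223 − 0.540402 = 1.311821
N(d₁) = 0.968003,  N(d₂) = 0.905210,  e^(−rT) = 0.765942
E₀ = V₀·N(d₁) − D·e^(−rT)·N(d₂)
   = 371.4498·0.968003 − 206.2593·0.765942·0.905210 = 216.557046
B₀ = V₀ − E₀ = 371.4498 − 216.557046 = 154.892754

E0=216.5570 B0=154.8928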